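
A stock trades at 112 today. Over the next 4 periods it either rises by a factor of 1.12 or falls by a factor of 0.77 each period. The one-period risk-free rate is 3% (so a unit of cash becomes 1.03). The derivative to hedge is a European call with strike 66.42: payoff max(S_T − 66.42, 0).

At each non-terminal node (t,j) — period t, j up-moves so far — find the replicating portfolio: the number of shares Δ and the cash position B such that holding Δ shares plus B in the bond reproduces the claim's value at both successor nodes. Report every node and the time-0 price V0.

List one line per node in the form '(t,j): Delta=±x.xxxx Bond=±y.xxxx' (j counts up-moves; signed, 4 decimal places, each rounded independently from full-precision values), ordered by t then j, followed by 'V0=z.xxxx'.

(0,0): Delta=0.9614 Bond=-54.1753
(1,0): Delta=0.8539 Bond=-46.5248
(1,1): Delta=0.9870 Bond=-59.0115
(2,0): Delta=0.5238 Bond=-26.0003
(2,1): Delta=0.9324 Bond=-55.5083
(2,2): Delta=1.0000 Bond=-62.6072
(3,0): Delta=0.0000 Bond=0.0000
(3,1): Delta=0.6484 Bond=-36.0505
(3,2): Delta=1.0000 Bond=-64.4854
(3,3): Delta=1.0000 Bond=-64.4854
V0=53.5026

The replicating-portfolio and risk-neutral prices coincide; use p* = (1.03−0.77)/(1.12−0.77) = 0.7429 for the latter.
Terminal values V(4,·): V(4,0)=0.0000, V(4,1)=0.0000, V(4,2)=16.8782, V(4,3)=54.7410, V(4,4)=109.8142
Node (3,0) S=51.1317: V=(p*·0.0000+(1−p*)·0.0000)/1.03=0.0000; Δ=(0.0000−0.0000)/(57.2675−39.3714)=0.0000; B=V−Δ·S=0.0000
Node (3,1) S=74.3734: V=(p*·16.8782+(1−p*)·0.0000)/1.03=12.1729; Δ=(16.8782−0.0000)/(83.2982−57.2675)=0.6484; B=V−Δ·S=-36.0505
Node (3,2) S=108.1795: V=(p*·54.7410+(1−p*)·16.8782)/1.03=43.6940; Δ=(54.7410−16.8782)/(121.1610−83.2982)=1.0000; B=V−Δ·S=-64.4854
Node (3,3) S=157.3519: V=(p*·109.8142+(1−p*)·54.7410)/1.03=92.8665; Δ=(109.8142−54.7410)/(176.2342−121.1610)=1.0000; B=V−Δ·S=-64.4854
Node (2,0) S=66.4048: V=(p*·12.1729+(1−p*)·0.0000)/1.03=8.7793; Δ=(12.1729−0.0000)/(74.3734−51.1317)=0.5238; B=V−Δ·S=-26.0003
Node (2,1) S=96.5888: V=(p*·43.6940+(1−p*)·12.1729)/1.03=34.5520; Δ=(43.6940−12.1729)/(108.1795−74.3734)=0.9324; B=V−Δ·S=-55.5083
Node (2,2) S=140.4928: V=(p*·92.8665+(1−p*)·43.6940)/1.03=77.8856; Δ=(92.8665−43.6940)/(157.3519−108.1795)=1.0000; B=V−Δ·S=-62.6072
Node (1,0) S=86.2400: V=(p*·34.5520+(1−p*)·8.7793)/1.03=27.1114; Δ=(34.5520−8.7793)/(96.5888−66.4048)=0.8539; B=V−Δ·S=-46.5248
Node (1,1) S=125.4400: V=(p*·77.8856+(1−p*)·34.5520)/1.03=64.7987; Δ=(77.8856−34.5520)/(140.4928−96.5888)=0.9870; B=V−Δ·S=-59.0115
Node (0,0) S=112.0000: V=(p*·64.7987+(1−p*)·27.1114)/1.03=53.5026; Δ=(64.7987−27.1114)/(125.4400−86.2400)=0.9614; B=V−Δ·S=-54.1753
Each (Δ,B) replicates both successor values, so the strategy is self-financing and V0 is arbitrage-free.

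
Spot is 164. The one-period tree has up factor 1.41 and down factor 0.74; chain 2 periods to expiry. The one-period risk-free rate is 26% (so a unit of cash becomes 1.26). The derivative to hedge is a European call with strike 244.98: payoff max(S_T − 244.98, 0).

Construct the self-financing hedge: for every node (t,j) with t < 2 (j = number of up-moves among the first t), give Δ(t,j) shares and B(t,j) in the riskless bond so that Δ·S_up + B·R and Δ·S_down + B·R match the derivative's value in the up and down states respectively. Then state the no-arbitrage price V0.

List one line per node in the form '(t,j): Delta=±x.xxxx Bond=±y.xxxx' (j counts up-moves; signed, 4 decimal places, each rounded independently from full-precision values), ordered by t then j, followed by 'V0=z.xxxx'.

The replicating-portfolio and risk-neutral prices coincide; use p* = (1.26−0.74)/(1.41−0.74) = 0.7761 for the latter.
Payoff layer (t=2): V(2,0)=0.0000, V(2,1)=0.0000, V(2,2)=81.0684
Node (1,0) S=121.3600: V=(p*·0.0000+(1−p*)·0.0000)/1.26=0.0000; Δ=(0.0000−0.0000)/(171.1176−89.8064)=0.0000; B=V−Δ·S=0.0000
Node (1,1) S=231.2400: V=(p*·81.0684+(1−p*)·0.0000)/1.26=49.9355; Δ=(81.0684−0.0000)/(326.0484−171.1176)=0.5233; B=V−Δ·S=-71.0621
Node (0,0) S=164.0000: V=(p*·49.9355+(1−p*)·0.0000)/1.26=30.7587; Δ=(49.9355−0.0000)/(231.2400−121.3600)=0.4545; B=V−Δ·S=-43.7720
Root portfolio cost Δ·164+B reproduces V0=30.7587.

(0,0): Delta=0.4545 Bond=-43.7720
(1,0): Delta=0.0000 Bond=0.0000
(1,1): Delta=0.5233 Bond=-71.0621
V0=30.7587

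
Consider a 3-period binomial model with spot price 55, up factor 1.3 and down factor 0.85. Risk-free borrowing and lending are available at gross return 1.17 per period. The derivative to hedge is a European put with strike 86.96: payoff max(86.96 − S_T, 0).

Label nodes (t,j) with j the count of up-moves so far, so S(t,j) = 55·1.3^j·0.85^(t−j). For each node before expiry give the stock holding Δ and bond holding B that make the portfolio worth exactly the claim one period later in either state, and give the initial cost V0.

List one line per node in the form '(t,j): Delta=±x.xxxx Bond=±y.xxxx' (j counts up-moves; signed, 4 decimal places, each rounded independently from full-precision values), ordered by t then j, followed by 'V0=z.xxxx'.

Since d<R<u, set p* = (R−d)/(u−d) = 0.7111; price each node as the discounted p*-expectation of its children.
At expiry t=3: V(3,0)=53.1831, V(3,1)=35.3012, V(3,2)=7.9525, V(3,3)=0.0000
(2,0): S=39.7375. Δ = (V_up−V_dn)/(S_up−S_dn) = (35.3012−53.1831)/(51.6587−33.7769) = -1.0000. V = [p*·35.3012 + (1−p*)·53.1831]/1.17 = 34.5873. B = V − Δ·S = 74.3248.
(2,1): S=60.7750. Δ = (V_up−V_dn)/(S_up−S_dn) = (7.9525−35.3012)/(79.0075−51.6587) = -1.0000. V = [p*·7.9525 + (1−p*)·35.3012]/1.17 = 13.5498. B = V − Δ·S = 74.3248.
(2,2): S=92.9500. Δ = (V_up−V_dn)/(S_up−S_dn) = (0.0000−7.9525)/(120.8350−79.0075) = -0.1901. V = [p*·0.0000 + (1−p*)·7.9525]/1.17 = 1.9636. B = V − Δ·S = 19.6358.
(1,0): S=46.7500. Δ = (V_up−V_dn)/(S_up−S_dn) = (13.5498−34.5873)/(60.7750−39.7375) = -1.0000. V = [p*·13.5498 + (1−p*)·34.5873]/1.17 = 16.7755. B = V − Δ·S = 63.5255.
(1,1): S=71.5000. Δ = (V_up−V_dn)/(S_up−S_dn) = (1.9636−13.5498)/(92.9500−60.7750) = -0.3601. V = [p*·1.9636 + (1−p*)·13.5498]/1.17 = 4.5391. B = V − Δ·S = 30.2862.
(0,0): S=55.0000. Δ = (V_up−V_dn)/(S_up−S_dn) = (4.5391−16.7755)/(71.5000−46.7500) = -0.4944. V = [p*·4.5391 + (1−p*)·16.7755]/1.17 = 6.9009. B = V − Δ·S = 34.0929.
Root portfolio cost Δ·55+B reproduces V0=6.9009.

(0,0): Delta=-0.4944 Bond=34.0929
(1,0): Delta=-1.0000 Bond=63.5255
(1,1): Delta=-0.3601 Bond=30.2862
(2,0): Delta=-1.0000 Bond=74.3248
(2,1): Delta=-1.0000 Bond=74.3248
(2,2): Delta=-0.1901 Bond=19.6358
V0=6.9009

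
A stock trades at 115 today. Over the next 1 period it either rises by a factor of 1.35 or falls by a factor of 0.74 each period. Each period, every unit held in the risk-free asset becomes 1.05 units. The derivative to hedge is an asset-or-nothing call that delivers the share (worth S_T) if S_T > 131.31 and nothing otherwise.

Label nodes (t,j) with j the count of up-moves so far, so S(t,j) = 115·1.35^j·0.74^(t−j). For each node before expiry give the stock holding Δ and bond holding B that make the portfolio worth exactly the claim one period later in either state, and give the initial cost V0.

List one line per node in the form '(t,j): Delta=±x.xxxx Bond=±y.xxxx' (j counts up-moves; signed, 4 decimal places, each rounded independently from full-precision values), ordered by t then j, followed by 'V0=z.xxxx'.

(0,0): Delta=2.2131 Bond=-179.3677
V0=75.1405

Since d<R<u, set p* = (R−d)/(u−d) = 0.5082; price each node as the discounted p*-expectation of its children.
Terminal values V(1,·): V(1,0)=0.0000, V(1,1)=155.2500
Node (0,0) S=115.0000: V=(p*·155.2500+(1−p*)·0.0000)/1.05=75.1405; Δ=(155.2500−0.0000)/(155.2500−85.1000)=2.2131; B=V−Δ·S=-179.3677
Root portfolio cost Δ·115+B reproduces V0=75.1405.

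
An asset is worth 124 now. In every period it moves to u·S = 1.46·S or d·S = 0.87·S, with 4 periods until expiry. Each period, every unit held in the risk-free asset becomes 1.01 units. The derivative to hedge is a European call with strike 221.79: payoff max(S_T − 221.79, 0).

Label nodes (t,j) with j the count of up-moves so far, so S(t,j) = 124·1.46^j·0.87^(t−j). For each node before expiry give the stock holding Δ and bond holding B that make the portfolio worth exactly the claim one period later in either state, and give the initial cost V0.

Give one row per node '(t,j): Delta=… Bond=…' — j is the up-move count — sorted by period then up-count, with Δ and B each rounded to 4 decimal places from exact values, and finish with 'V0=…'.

(0,0): Delta=0.2351 Bond=-23.6503
(1,0): Delta=0.0988 Bond=-9.1825
(1,1): Delta=0.4962 Bond=-71.1508
(2,0): Delta=0.0000 Bond=0.0000
(2,1): Delta=0.2881 Bond=-39.0845
(2,2): Delta=0.8948 Bond=-177.2198
(3,0): Delta=0.0000 Bond=0.0000
(3,1): Delta=0.0000 Bond=0.0000
(3,2): Delta=0.8399 Bond=-166.3603
(3,3): Delta=1.0000 Bond=-219.5941
V0=5.5042

Risk-neutral probability p* = (R−d)/(u−d) = (1.01−0.87)/(1.46−0.87) = 0.2373.
Terminal payoffs: V(4,0)=0.0000, V(4,1)=0.0000, V(4,2)=0.0000, V(4,3)=113.9472, V(4,4)=341.6311
Node (3,0) S=81.6544: V=(p*·0.0000+(1−p*)·0.0000)/1.01=0.0000; Δ=(0.0000−0.0000)/(119.2154−71.0393)=0.0000; B=V−Δ·S=0.0000
Node (3,1) S=137.0292: V=(p*·0.0000+(1−p*)·0.0000)/1.01=0.0000; Δ=(0.0000−0.0000)/(200.0626−119.2154)=0.0000; B=V−Δ·S=0.0000
Node (3,2) S=229.9570: V=(p*·113.9472+(1−p*)·0.0000)/1.01=26.7706; Δ=(113.9472−0.0000)/(335.7372−200.0626)=0.8399; B=V−Δ·S=-166.3603
Node (3,3) S=385.9049: V=(p*·341.6311+(1−p*)·113.9472)/1.01=166.3108; Δ=(341.6311−113.9472)/(563.4211−335.7372)=1.0000; B=V−Δ·S=-219.5941
Node (2,0) S=93.8556: V=(p*·0.0000+(1−p*)·0.0000)/1.01=0.0000; Δ=(0.0000−0.0000)/(137.0292−81.6544)=0.0000; B=V−Δ·S=0.0000
Node (2,1) S=157.5048: V=(p*·26.7706+(1−p*)·0.0000)/1.01=6.2895; Δ=(26.7706−0.0000)/(229.9570−137.0292)=0.2881; B=V−Δ·S=-39.0845
Node (2,2) S=264.3184: V=(p*·166.3108+(1−p*)·26.7706)/1.01=59.2890; Δ=(166.3108−26.7706)/(385.9049−229.9570)=0.8948; B=V−Δ·S=-177.2198
Node (1,0) S=107.8800: V=(p*·6.2895+(1−p*)·0.0000)/1.01=1.4776; Δ=(6.2895−0.0000)/(157.5048−93.8556)=0.0988; B=V−Δ·S=-9.1825
Node (1,1) S=181.0400: V=(p*·59.2890+(1−p*)·6.2895)/1.01=18.6788; Δ=(59.2890−6.2895)/(264.3184−157.5048)=0.4962; B=V−Δ·S=-71.1508
Node (0,0) S=124.0000: V=(p*·18.6788+(1−p*)·1.4776)/1.01=5.5042; Δ=(18.6788−1.4776)/(181.0400−107.8800)=0.2351; B=V−Δ·S=-23.6503
The time-0 hedge costs 5.5042, which is the no-arbitrage price.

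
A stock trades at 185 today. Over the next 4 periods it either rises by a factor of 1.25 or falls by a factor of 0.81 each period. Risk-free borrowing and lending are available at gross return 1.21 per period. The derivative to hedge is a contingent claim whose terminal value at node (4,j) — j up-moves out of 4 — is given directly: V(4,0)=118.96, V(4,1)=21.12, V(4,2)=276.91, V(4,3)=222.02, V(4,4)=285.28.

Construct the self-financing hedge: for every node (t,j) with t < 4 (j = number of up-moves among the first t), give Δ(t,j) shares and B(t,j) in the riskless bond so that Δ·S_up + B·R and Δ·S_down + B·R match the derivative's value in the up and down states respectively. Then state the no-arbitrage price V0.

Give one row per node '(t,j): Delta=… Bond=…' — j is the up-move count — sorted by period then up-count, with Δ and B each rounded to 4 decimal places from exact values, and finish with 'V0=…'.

Under the risk-neutral measure, an up-move has probability p* = (R−d)/(u−d) = 0.9091 and values discount at R = 1.21.
At expiry t=4: V(4,0)=118.9600, V(4,1)=21.1200, V(4,2)=276.9100, V(4,3)=222.0200, V(4,4)=285.2800
  t=3,j=0: stock 98.3166 → up 122.8957 (V=21.1200), down 79.6364 (V=118.9600). Price 24.8054; hedge Δ=-2.2617, bond B=247.1690.
  t=3,j=1: stock 151.7231 → up 189.6539 (V=276.9100), down 122.8957 (V=21.1200). Price 209.6334; hedge Δ=3.8316, bond B=-371.7076.
  t=3,j=2: stock 234.1406 → up 292.6758 (V=222.0200), down 189.6539 (V=276.9100). Price 187.6116; hedge Δ=-0.5328, bond B=312.3616.
  t=3,j=3: stock 361.3281 → up 451.6602 (V=285.2800), down 292.6758 (V=222.0200). Price 231.0158; hedge Δ=0.3979, bond B=87.2431.
  t=2,j=0: stock 121.3785 → up 151.7231 (V=209.6334), down 98.3166 (V=24.8054). Price 159.3643; hedge Δ=3.4608, bond B=-260.6992.
  t=2,j=1: stock 187.3125 → up 234.1406 (V=187.6116), down 151.7231 (V=209.6334). Price 156.7054; hedge Δ=-0.2672, bond B=206.7549.
  t=2,j=2: stock 289.0625 → up 361.3281 (V=231.0158), down 234.1406 (V=187.6116). Price 187.6611; hedge Δ=0.3413, bond B=89.0152.
  t=1,j=0: stock 149.8500 → up 187.3125 (V=156.7054), down 121.3785 (V=159.3643). Price 129.7084; hedge Δ=-0.0403, bond B=135.7513.
  t=1,j=1: stock 231.2500 → up 289.0625 (V=187.6611), down 187.3125 (V=156.7054). Price 152.7661; hedge Δ=0.3042, bond B=82.4122.
  t=0,j=0: stock 185.0000 → up 231.2500 (V=152.7661), down 149.8500 (V=129.7084). Price 124.5206; hedge Δ=0.2833, bond B=72.1167.
Check: Δ(0,0)·S0 + B(0,0) = 124.5206 = V0.

(0,0): Delta=0.2833 Bond=72.1167
(1,0): Delta=-0.0403 Bond=135.7513
(1,1): Delta=0.3042 Bond=82.4122
(2,0): Delta=3.4608 Bond=-260.6992
(2,1): Delta=-0.2672 Bond=206.7549
(2,2): Delta=0.3413 Bond=89.0152
(3,0): Delta=-2.2617 Bond=247.1690
(3,1): Delta=3.8316 Bond=-371.7076
(3,2): Delta=-0.5328 Bond=312.3616
(3,3): Delta=0.3979 Bond=87.2431
V0=124.5206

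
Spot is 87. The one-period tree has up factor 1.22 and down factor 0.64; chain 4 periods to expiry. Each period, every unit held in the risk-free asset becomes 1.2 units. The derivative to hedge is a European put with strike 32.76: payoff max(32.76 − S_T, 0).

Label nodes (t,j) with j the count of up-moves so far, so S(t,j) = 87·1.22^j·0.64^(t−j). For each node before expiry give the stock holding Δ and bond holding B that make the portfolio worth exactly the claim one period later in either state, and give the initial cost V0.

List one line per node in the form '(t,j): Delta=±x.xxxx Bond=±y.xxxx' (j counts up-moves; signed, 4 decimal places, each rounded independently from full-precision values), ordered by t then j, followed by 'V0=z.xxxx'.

No-arbitrage ⇒ martingale measure with p* = (R−d)/(u−d) = 0.9655.
Payoff layer (t=4): V(4,0)=18.1638, V(4,1)=4.9360, V(4,2)=0.0000, V(4,3)=0.0000, V(4,4)=0.0000
  t=3,j=0: stock 22.8065 → up 27.8240 (V=4.9360), down 14.5962 (V=18.1638). Price 4.4935; hedge Δ=-1.0000, bond B=27.3000.
  t=3,j=1: stock 43.4749 → up 53.0394 (V=0.0000), down 27.8240 (V=4.9360). Price 0.1418; hedge Δ=-0.1958, bond B=8.6522.
  t=3,j=2: stock 82.8741 → up 101.1064 (V=0.0000), down 53.0394 (V=0.0000). Price 0.0000; hedge Δ=0.0000, bond B=0.0000.
  t=3,j=3: stock 157.9788 → up 192.7341 (V=0.0000), down 101.1064 (V=0.0000). Price 0.0000; hedge Δ=0.0000, bond B=0.0000.
  t=2,j=0: stock 35.6352 → up 43.4749 (V=0.1418), down 22.8065 (V=4.4935). Price 0.2432; hedge Δ=-0.2105, bond B=7.7461.
  t=2,j=1: stock 67.9296 → up 82.8741 (V=0.0000), down 43.4749 (V=0.1418). Price 0.0041; hedge Δ=-0.0036, bond B=0.2486.
  t=2,j=2: stock 129.4908 → up 157.9788 (V=0.0000), down 82.8741 (V=0.0000). Price 0.0000; hedge Δ=0.0000, bond B=0.0000.
  t=1,j=0: stock 55.6800 → up 67.9296 (V=0.0041), down 35.6352 (V=0.2432). Price 0.0103; hedge Δ=-0.0074, bond B=0.4226.
  t=1,j=1: stock 106.1400 → up 129.4908 (V=0.0000), down 67.9296 (V=0.0041). Price 0.0001; hedge Δ=-0.0001, bond B=0.0071.
  t=0,j=0: stock 87.0000 → up 106.1400 (V=0.0001), down 55.6800 (V=0.0103). Price 0.0004; hedge Δ=-0.0002, bond B=0.0179.
Each (Δ,B) replicates both successor values, so the strategy is self-financing and V0 is arbitrage-free.

(0,0): Delta=-0.0002 Bond=0.0179
(1,0): Delta=-0.0074 Bond=0.4226
(1,1): Delta=-0.0001 Bond=0.0071
(2,0): Delta=-0.2105 Bond=7.7461
(2,1): Delta=-0.0036 Bond=0.2486
(2,2): Delta=0.0000 Bond=0.0000
(3,0): Delta=-1.0000 Bond=27.3000
(3,1): Delta=-0.1958 Bond=8.6522
(3,2): Delta=0.0000 Bond=0.0000
(3,3): Delta=0.0000 Bond=0.0000
V0=0.0004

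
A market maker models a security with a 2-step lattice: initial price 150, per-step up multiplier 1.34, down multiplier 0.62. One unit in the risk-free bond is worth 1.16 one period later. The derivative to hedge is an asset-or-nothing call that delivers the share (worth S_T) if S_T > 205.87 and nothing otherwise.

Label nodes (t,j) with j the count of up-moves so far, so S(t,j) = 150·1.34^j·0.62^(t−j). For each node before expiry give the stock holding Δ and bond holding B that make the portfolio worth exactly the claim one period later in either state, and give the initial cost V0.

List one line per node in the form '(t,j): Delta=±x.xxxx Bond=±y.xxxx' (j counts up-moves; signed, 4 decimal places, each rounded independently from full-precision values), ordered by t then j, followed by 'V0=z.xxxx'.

(0,0): Delta=1.6124 Bond=-129.2723
(1,0): Delta=0.0000 Bond=0.0000
(1,1): Delta=1.8611 Bond=-199.9411
V0=112.5920

The replicating-portfolio and risk-neutral prices coincide; use p* = (1.16−0.62)/(1.34−0.62) = 0.7500 for the latter.
Terminal payoffs: V(2,0)=0.0000, V(2,1)=0.0000, V(2,2)=269.3400
Node (1,0) S=93.0000: V=(p*·0.0000+(1−p*)·0.0000)/1.16=0.0000; Δ=(0.0000−0.0000)/(124.6200−57.6600)=0.0000; B=V−Δ·S=0.0000
Node (1,1) S=201.0000: V=(p*·269.3400+(1−p*)·0.0000)/1.16=174.1422; Δ=(269.3400−0.0000)/(269.3400−124.6200)=1.8611; B=V−Δ·S=-199.9411
Node (0,0) S=150.0000: V=(p*·174.1422+(1−p*)·0.0000)/1.16=112.5920; Δ=(174.1422−0.0000)/(201.0000−93.0000)=1.6124; B=V−Δ·S=-129.2723
Each (Δ,B) replicates both successor values, so the strategy is self-financing and V0 is arbitrage-free.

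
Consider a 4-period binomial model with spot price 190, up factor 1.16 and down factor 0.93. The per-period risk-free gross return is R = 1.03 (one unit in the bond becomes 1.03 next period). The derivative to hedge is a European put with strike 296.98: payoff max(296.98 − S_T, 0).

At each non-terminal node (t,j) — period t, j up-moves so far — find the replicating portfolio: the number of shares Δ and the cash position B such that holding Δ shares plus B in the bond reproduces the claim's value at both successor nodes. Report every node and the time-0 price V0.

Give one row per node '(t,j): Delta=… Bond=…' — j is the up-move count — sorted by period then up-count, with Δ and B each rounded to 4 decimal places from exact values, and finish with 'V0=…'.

(0,0): Delta=-0.9190 Bond=249.9728
(1,0): Delta=-1.0000 Bond=271.7788
(1,1): Delta=-0.8346 Bond=238.8733
(2,0): Delta=-1.0000 Bond=279.9321
(2,1): Delta=-1.0000 Bond=279.9321
(2,2): Delta=-0.6623 Bond=201.9790
(3,0): Delta=-1.0000 Bond=288.3301
(3,1): Delta=-1.0000 Bond=288.3301
(3,2): Delta=-1.0000 Bond=288.3301
(3,3): Delta=-0.3104 Bond=103.6590
V0=75.3564

Risk-neutral probability p* = (R−d)/(u−d) = (1.03−0.93)/(1.16−0.93) = 0.4348.
Terminal payoffs: V(4,0)=154.8501, V(4,1)=119.6997, V(4,2)=75.8562, V(4,3)=21.1697, V(4,4)=0.0000
  t=3,j=0: stock 152.8278 → up 177.2803 (V=119.6997), down 142.1299 (V=154.8501). Price 135.5023; hedge Δ=-1.0000, bond B=288.3301.
  t=3,j=1: stock 190.6240 → up 221.1238 (V=75.8562), down 177.2803 (V=119.6997). Price 97.7061; hedge Δ=-1.0000, bond B=288.3301.
  t=3,j=2: stock 237.7675 → up 275.8103 (V=21.1697), down 221.1238 (V=75.8562). Price 50.5626; hedge Δ=-1.0000, bond B=288.3301.
  t=3,j=3: stock 296.5702 → up 344.0215 (V=0.0000), down 275.8103 (V=21.1697). Price 11.6170; hedge Δ=-0.3104, bond B=103.6590.
  t=2,j=0: stock 164.3310 → up 190.6240 (V=97.7061), down 152.8278 (V=135.5023). Price 115.6011; hedge Δ=-1.0000, bond B=279.9321.
  t=2,j=1: stock 204.9720 → up 237.7675 (V=50.5626), down 190.6240 (V=97.7061). Price 74.9601; hedge Δ=-1.0000, bond B=279.9321.
  t=2,j=2: stock 255.6640 → up 296.5702 (V=11.6170), down 237.7675 (V=50.5626). Price 32.6502; hedge Δ=-0.6623, bond B=201.9790.
  t=1,j=0: stock 176.7000 → up 204.9720 (V=74.9601), down 164.3310 (V=115.6011). Price 95.0788; hedge Δ=-1.0000, bond B=271.7788.
  t=1,j=1: stock 220.4000 → up 255.6640 (V=32.6502), down 204.9720 (V=74.9601). Price 54.9170; hedge Δ=-0.8346, bond B=238.8733.
  t=0,j=0: stock 190.0000 → up 220.4000 (V=54.9170), down 176.7000 (V=95.0788). Price 75.3564; hedge Δ=-0.9190, bond B=249.9728.
Each (Δ,B) replicates both successor values, so the strategy is self-financing and V0 is arbitrage-free.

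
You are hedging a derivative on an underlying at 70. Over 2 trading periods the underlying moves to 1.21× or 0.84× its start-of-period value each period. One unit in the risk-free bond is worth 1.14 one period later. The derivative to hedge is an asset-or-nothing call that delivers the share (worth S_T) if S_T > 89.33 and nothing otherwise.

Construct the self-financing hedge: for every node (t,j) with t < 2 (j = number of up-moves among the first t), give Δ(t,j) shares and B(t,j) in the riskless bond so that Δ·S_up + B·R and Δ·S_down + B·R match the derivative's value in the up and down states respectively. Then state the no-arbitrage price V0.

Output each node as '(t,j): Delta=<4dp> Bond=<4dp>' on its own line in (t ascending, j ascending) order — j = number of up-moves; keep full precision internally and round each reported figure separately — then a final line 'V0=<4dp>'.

(0,0): Delta=2.8144 Bond=-145.1631
(1,0): Delta=0.0000 Bond=0.0000
(1,1): Delta=3.2703 Bond=-204.0993
V0=51.8440

Under the risk-neutral measure, an up-move has probability p* = (R−d)/(u−d) = 0.8108 and values discount at R = 1.14.
Payoff layer (t=2): V(2,0)=0.0000, V(2,1)=0.0000, V(2,2)=102.4870
Node (1,0) S=58.8000: V=(p*·0.0000+(1−p*)·0.0000)/1.14=0.0000; Δ=(0.0000−0.0000)/(71.1480−49.3920)=0.0000; B=V−Δ·S=0.0000
Node (1,1) S=84.7000: V=(p*·102.4870+(1−p*)·0.0000)/1.14=72.8926; Δ=(102.4870−0.0000)/(102.4870−71.1480)=3.2703; B=V−Δ·S=-204.0993
Node (0,0) S=70.0000: V=(p*·72.8926+(1−p*)·0.0000)/1.14=51.8440; Δ=(72.8926−0.0000)/(84.7000−58.8000)=2.8144; B=V−Δ·S=-145.1631
Self-financing check: at every node Δ·S+B equals the discounted successor values.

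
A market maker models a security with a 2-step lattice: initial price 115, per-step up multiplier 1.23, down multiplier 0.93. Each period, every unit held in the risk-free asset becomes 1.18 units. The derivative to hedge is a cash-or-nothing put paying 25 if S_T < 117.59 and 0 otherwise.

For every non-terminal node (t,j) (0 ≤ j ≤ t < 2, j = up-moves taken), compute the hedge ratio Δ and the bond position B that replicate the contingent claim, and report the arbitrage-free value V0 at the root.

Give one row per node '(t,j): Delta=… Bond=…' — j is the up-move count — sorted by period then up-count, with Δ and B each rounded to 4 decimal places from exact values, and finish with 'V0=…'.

Under the risk-neutral measure, an up-move has probability p* = (R−d)/(u−d) = 0.8333 and values discount at R = 1.18.
Terminal values V(2,·): V(2,0)=25.0000, V(2,1)=0.0000, V(2,2)=0.0000
Node (1,0) S=106.9500: V=(p*·0.0000+(1−p*)·25.0000)/1.18=3.5311; Δ=(0.0000−25.0000)/(131.5485−99.4635)=-0.7792; B=V−Δ·S=86.8644
Node (1,1) S=141.4500: V=(p*·0.0000+(1−p*)·0.0000)/1.18=0.0000; Δ=(0.0000−0.0000)/(173.9835−131.5485)=0.0000; B=V−Δ·S=0.0000
Node (0,0) S=115.0000: V=(p*·0.0000+(1−p*)·3.5311)/1.18=0.4987; Δ=(0.0000−3.5311)/(141.4500−106.9500)=-0.1023; B=V−Δ·S=12.2690
Self-financing check: at every node Δ·S+B equals the discounted successor values.

(0,0): Delta=-0.1023 Bond=12.2690
(1,0): Delta=-0.7792 Bond=86.8644
(1,1): Delta=0.0000 Bond=0.0000
V0=0.4987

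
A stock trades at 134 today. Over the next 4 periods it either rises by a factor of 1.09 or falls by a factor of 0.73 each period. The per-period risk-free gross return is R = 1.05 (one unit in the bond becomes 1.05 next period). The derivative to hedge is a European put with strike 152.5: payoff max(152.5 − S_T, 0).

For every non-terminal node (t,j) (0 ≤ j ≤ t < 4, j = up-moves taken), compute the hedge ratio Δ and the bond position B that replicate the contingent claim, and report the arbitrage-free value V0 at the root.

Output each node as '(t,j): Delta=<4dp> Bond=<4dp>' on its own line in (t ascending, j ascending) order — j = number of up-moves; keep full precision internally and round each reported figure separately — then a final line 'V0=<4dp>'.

Since d<R<u, set p* = (R−d)/(u−d) = 0.8889; price each node as the discounted p*-expectation of its children.
At expiry t=4: V(4,0)=114.4464, V(4,1)=95.6802, V(4,2)=67.6594, V(4,3)=25.8203, V(4,4)=0.0000
Node (3,0) S=52.1283: V=(p*·95.6802+(1−p*)·114.4464)/1.05=93.1098; Δ=(95.6802−114.4464)/(56.8198−38.0536)=-1.0000; B=V−Δ·S=145.2381
Node (3,1) S=77.8354: V=(p*·67.6594+(1−p*)·95.6802)/1.05=67.4027; Δ=(67.6594−95.6802)/(84.8406−56.8198)=-1.0000; B=V−Δ·S=145.2381
Node (3,2) S=116.2199: V=(p*·25.8203+(1−p*)·67.6594)/1.05=29.0182; Δ=(25.8203−67.6594)/(126.6797−84.8406)=-1.0000; B=V−Δ·S=145.2381
Node (3,3) S=173.5339: V=(p*·0.0000+(1−p*)·25.8203)/1.05=2.7323; Δ=(0.0000−25.8203)/(189.1519−126.6797)=-0.4133; B=V−Δ·S=74.4553
Node (2,0) S=71.4086: V=(p*·67.4027+(1−p*)·93.1098)/1.05=66.9134; Δ=(67.4027−93.1098)/(77.8354−52.1283)=-1.0000; B=V−Δ·S=138.3220
Node (2,1) S=106.6238: V=(p*·29.0182+(1−p*)·67.4027)/1.05=31.6982; Δ=(29.0182−67.4027)/(116.2199−77.8354)=-1.0000; B=V−Δ·S=138.3220
Node (2,2) S=159.2054: V=(p*·2.7323+(1−p*)·29.0182)/1.05=5.3838; Δ=(2.7323−29.0182)/(173.5339−116.2199)=-0.4586; B=V−Δ·S=78.4000
Node (1,0) S=97.8200: V=(p*·31.6982+(1−p*)·66.9134)/1.05=33.9152; Δ=(31.6982−66.9134)/(106.6238−71.4086)=-1.0000; B=V−Δ·S=131.7352
Node (1,1) S=146.0600: V=(p*·5.3838+(1−p*)·31.6982)/1.05=7.9120; Δ=(5.3838−31.6982)/(159.2054−106.6238)=-0.5004; B=V−Δ·S=81.0076
Node (0,0) S=134.0000: V=(p*·7.9120+(1−p*)·33.9152)/1.05=10.2869; Δ=(7.9120−33.9152)/(146.0600−97.8200)=-0.5390; B=V−Δ·S=82.5181
Root portfolio cost Δ·134+B reproduces V0=10.2869.

(0,0): Delta=-0.5390 Bond=82.5181
(1,0): Delta=-1.0000 Bond=131.7352
(1,1): Delta=-0.5004 Bond=81.0076
(2,0): Delta=-1.0000 Bond=138.3220
(2,1): Delta=-1.0000 Bond=138.3220
(2,2): Delta=-0.4586 Bond=78.4000
(3,0): Delta=-1.0000 Bond=145.2381
(3,1): Delta=-1.0000 Bond=145.2381
(3,2): Delta=-1.0000 Bond=145.2381
(3,3): Delta=-0.4133 Bond=74.4553
V0=10.2869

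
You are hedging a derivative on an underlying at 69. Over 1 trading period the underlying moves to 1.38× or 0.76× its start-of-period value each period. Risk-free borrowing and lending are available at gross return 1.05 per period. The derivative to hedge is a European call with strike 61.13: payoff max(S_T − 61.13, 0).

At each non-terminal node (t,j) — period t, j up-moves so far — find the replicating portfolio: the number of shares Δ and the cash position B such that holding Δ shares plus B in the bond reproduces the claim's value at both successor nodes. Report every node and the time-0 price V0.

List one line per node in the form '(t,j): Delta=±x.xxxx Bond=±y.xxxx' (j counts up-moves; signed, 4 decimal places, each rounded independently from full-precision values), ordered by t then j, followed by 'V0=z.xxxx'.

The replicating-portfolio and risk-neutral prices coincide; use p* = (1.05−0.76)/(1.38−0.76) = 0.4677 for the latter.
Terminal payoffs: V(1,0)=0.0000, V(1,1)=34.0900
(0,0): S=69.0000. Δ = (V_up−V_dn)/(S_up−S_dn) = (34.0900−0.0000)/(95.2200−52.4400) = 0.7969. V = [p*·34.0900 + (1−p*)·0.0000]/1.05 = 15.1860. B = V − Δ·S = -39.7978.
Root portfolio cost Δ·69+B reproduces V0=15.1860.

(0,0): Delta=0.7969 Bond=-39.7978
V0=15.1860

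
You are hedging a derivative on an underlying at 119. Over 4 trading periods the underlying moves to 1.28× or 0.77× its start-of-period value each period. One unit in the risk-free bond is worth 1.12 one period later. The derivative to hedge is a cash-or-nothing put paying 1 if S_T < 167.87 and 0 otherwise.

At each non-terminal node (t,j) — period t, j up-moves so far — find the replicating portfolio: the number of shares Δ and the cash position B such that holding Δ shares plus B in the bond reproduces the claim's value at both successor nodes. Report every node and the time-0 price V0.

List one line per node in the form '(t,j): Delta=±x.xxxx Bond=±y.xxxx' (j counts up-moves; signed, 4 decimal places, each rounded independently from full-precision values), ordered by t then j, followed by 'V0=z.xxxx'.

No-arbitrage ⇒ martingale measure with p* = (R−d)/(u−d) = 0.6863.
Terminal values V(4,·): V(4,0)=1.0000, V(4,1)=1.0000, V(4,2)=1.0000, V(4,3)=0.0000, V(4,4)=0.0000
Node (3,0) S=54.3274: V=(p*·1.0000+(1−p*)·1.0000)/1.12=0.8929; Δ=(1.0000−1.0000)/(69.5391−41.8321)=0.0000; B=V−Δ·S=0.8929
Node (3,1) S=90.3105: V=(p*·1.0000+(1−p*)·1.0000)/1.12=0.8929; Δ=(1.0000−1.0000)/(115.5975−69.5391)=0.0000; B=V−Δ·S=0.8929
Node (3,2) S=150.1266: V=(p*·0.0000+(1−p*)·1.0000)/1.12=0.2801; Δ=(0.0000−1.0000)/(192.1620−115.5975)=-0.0131; B=V−Δ·S=2.2409
Node (3,3) S=249.5611: V=(p*·0.0000+(1−p*)·0.0000)/1.12=0.0000; Δ=(0.0000−0.0000)/(319.4382−192.1620)=0.0000; B=V−Δ·S=0.0000
Node (2,0) S=70.5551: V=(p*·0.8929+(1−p*)·0.8929)/1.12=0.7972; Δ=(0.8929−0.8929)/(90.3105−54.3274)=0.0000; B=V−Δ·S=0.7972
Node (2,1) S=117.2864: V=(p*·0.2801+(1−p*)·0.8929)/1.12=0.4217; Δ=(0.2801−0.8929)/(150.1266−90.3105)=-0.0102; B=V−Δ·S=1.6232
Node (2,2) S=194.9696: V=(p*·0.0000+(1−p*)·0.2801)/1.12=0.0785; Δ=(0.0000−0.2801)/(249.5611−150.1266)=-0.0028; B=V−Δ·S=0.6277
Node (1,0) S=91.6300: V=(p*·0.4217+(1−p*)·0.7972)/1.12=0.4817; Δ=(0.4217−0.7972)/(117.2864−70.5551)=-0.0080; B=V−Δ·S=1.2179
Node (1,1) S=152.3200: V=(p*·0.0785+(1−p*)·0.4217)/1.12=0.1662; Δ=(0.0785−0.4217)/(194.9696−117.2864)=-0.0044; B=V−Δ·S=0.8393
Node (0,0) S=119.0000: V=(p*·0.1662+(1−p*)·0.4817)/1.12=0.2368; Δ=(0.1662−0.4817)/(152.3200−91.6300)=-0.0052; B=V−Δ·S=0.8554
Check: Δ(0,0)·S0 + B(0,0) = 0.2368 = V0.

(0,0): Delta=-0.0052 Bond=0.8554
(1,0): Delta=-0.0080 Bond=1.2179
(1,1): Delta=-0.0044 Bond=0.8393
(2,0): Delta=0.0000 Bond=0.7972
(2,1): Delta=-0.0102 Bond=1.6232
(2,2): Delta=-0.0028 Bond=0.6277
(3,0): Delta=0.0000 Bond=0.8929
(3,1): Delta=0.0000 Bond=0.8929
(3,2): Delta=-0.0131 Bond=2.2409
(3,3): Delta=0.0000 Bond=0.0000
V0=0.2368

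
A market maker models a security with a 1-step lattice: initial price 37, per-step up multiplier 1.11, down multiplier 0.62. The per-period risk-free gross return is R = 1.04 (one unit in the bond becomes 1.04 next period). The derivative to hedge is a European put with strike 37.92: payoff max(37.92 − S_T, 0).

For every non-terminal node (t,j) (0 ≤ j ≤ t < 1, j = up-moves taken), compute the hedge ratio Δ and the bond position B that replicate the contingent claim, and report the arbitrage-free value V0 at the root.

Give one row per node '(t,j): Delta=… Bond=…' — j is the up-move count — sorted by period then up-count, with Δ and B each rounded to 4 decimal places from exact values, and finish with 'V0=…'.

The replicating-portfolio and risk-neutral prices coincide; use p* = (1.04−0.62)/(1.11−0.62) = 0.8571 for the latter.
Terminal values V(1,·): V(1,0)=14.9800, V(1,1)=0.0000
  t=0,j=0: stock 37.0000 → up 41.0700 (V=0.0000), down 22.9400 (V=14.9800). Price 2.0577; hedge Δ=-0.8263, bond B=32.6291.
Self-financing check: at every node Δ·S+B equals the discounted successor values.

(0,0): Delta=-0.8263 Bond=32.6291
V0=2.0577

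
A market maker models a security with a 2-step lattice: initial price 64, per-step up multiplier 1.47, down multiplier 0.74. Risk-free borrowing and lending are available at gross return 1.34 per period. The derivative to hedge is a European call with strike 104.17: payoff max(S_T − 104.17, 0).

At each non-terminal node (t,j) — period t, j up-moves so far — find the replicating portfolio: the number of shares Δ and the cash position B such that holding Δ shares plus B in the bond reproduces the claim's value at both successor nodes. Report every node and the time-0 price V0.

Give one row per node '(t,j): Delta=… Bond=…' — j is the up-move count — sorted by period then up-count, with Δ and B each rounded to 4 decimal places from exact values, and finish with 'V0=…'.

Since d<R<u, set p* = (R−d)/(u−d) = 0.8219; price each node as the discounted p*-expectation of its children.
Payoff layer (t=2): V(2,0)=0.0000, V(2,1)=0.0000, V(2,2)=34.1276
Node (1,0) S=47.3600: V=(p*·0.0000+(1−p*)·0.0000)/1.34=0.0000; Δ=(0.0000−0.0000)/(69.6192−35.0464)=0.0000; B=V−Δ·S=0.0000
Node (1,1) S=94.0800: V=(p*·34.1276+(1−p*)·0.0000)/1.34=20.9329; Δ=(34.1276−0.0000)/(138.2976−69.6192)=0.4969; B=V−Δ·S=-25.8172
Node (0,0) S=64.0000: V=(p*·20.9329+(1−p*)·0.0000)/1.34=12.8396; Δ=(20.9329−0.0000)/(94.0800−47.3600)=0.4481; B=V−Δ·S=-15.8356
The time-0 hedge costs 12.8396, which is the no-arbitrage price.

(0,0): Delta=0.4481 Bond=-15.8356
(1,0): Delta=0.0000 Bond=0.0000
(1,1): Delta=0.4969 Bond=-25.8172
V0=12.8396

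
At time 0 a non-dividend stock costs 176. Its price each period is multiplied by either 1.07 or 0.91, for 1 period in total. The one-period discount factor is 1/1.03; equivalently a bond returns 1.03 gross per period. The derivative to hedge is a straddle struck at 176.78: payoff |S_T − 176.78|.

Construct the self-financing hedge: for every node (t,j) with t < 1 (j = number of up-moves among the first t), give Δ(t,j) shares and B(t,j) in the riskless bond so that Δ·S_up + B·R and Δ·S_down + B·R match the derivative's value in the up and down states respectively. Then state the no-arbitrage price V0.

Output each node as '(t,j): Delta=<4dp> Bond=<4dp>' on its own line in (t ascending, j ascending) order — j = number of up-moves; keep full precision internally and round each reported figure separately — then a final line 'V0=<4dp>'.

No-arbitrage ⇒ martingale measure with p* = (R−d)/(u−d) = 0.7500.
Terminal values V(1,·): V(1,0)=16.6200, V(1,1)=11.5400
(0,0): S=176.0000. Δ = (V_up−V_dn)/(S_up−S_dn) = (11.5400−16.6200)/(188.3200−160.1600) = -0.1804. V = [p*·11.5400 + (1−p*)·16.6200]/1.03 = 12.4369. B = V − Δ·S = 44.1869.
Root portfolio cost Δ·176+B reproduces V0=12.4369.

(0,0): Delta=-0.1804 Bond=44.1869
V0=12.4369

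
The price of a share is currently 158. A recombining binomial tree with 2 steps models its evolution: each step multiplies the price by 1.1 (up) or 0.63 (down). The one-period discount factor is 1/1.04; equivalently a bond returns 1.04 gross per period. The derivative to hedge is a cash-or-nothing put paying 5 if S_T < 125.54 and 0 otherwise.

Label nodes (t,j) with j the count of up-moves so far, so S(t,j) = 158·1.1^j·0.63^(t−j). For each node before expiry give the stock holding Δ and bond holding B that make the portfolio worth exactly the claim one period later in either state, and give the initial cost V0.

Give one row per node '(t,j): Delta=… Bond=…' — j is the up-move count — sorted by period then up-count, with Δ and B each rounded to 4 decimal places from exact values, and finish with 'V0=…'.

No-arbitrage ⇒ martingale measure with p* = (R−d)/(u−d) = 0.8723.
Payoff layer (t=2): V(2,0)=5.0000, V(2,1)=5.0000, V(2,2)=0.0000
  t=1,j=0: stock 99.5400 → up 109.4940 (V=5.0000), down 62.7102 (V=5.0000). Price 4.8077; hedge Δ=0.0000, bond B=4.8077.
  t=1,j=1: stock 173.8000 → up 191.1800 (V=0.0000), down 109.4940 (V=5.0000). Price 0.6137; hedge Δ=-0.0612, bond B=11.2520.
  t=0,j=0: stock 158.0000 → up 173.8000 (V=0.6137), down 99.5400 (V=4.8077). Price 1.1049; hedge Δ=-0.0565, bond B=10.0282.
Self-financing check: at every node Δ·S+B equals the discounted successor values.

(0,0): Delta=-0.0565 Bond=10.0282
(1,0): Delta=0.0000 Bond=4.8077
(1,1): Delta=-0.0612 Bond=11.2520
V0=1.1049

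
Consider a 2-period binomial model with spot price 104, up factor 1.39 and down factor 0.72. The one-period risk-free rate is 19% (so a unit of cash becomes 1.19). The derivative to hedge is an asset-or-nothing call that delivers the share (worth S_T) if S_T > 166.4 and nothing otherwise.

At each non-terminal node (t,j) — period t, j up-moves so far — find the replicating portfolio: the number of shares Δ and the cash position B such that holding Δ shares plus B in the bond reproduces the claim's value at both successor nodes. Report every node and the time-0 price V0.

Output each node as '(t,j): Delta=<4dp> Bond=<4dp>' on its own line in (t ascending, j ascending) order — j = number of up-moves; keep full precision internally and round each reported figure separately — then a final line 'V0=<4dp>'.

The replicating-portfolio and risk-neutral prices coincide; use p* = (1.19−0.72)/(1.39−0.72) = 0.7015 for the latter.
At expiry t=2: V(2,0)=0.0000, V(2,1)=0.0000, V(2,2)=200.9384
(1,0): S=74.8800. Δ = (V_up−V_dn)/(S_up−S_dn) = (0.0000−0.0000)/(104.0832−53.9136) = 0.0000. V = [p*·0.0000 + (1−p*)·0.0000]/1.19 = 0.0000. B = V − Δ·S = 0.0000.
(1,1): S=144.5600. Δ = (V_up−V_dn)/(S_up−S_dn) = (200.9384−0.0000)/(200.9384−104.0832) = 2.0746. V = [p*·200.9384 + (1−p*)·0.0000]/1.19 = 118.4511. B = V − Δ·S = -181.4570.
(0,0): S=104.0000. Δ = (V_up−V_dn)/(S_up−S_dn) = (118.4511−0.0000)/(144.5600−74.8800) = 1.6999. V = [p*·118.4511 + (1−p*)·0.0000]/1.19 = 69.8257. B = V − Δ·S = -106.9670.
Self-financing check: at every node Δ·S+B equals the discounted successor values.

(0,0): Delta=1.6999 Bond=-106.9670
(1,0): Delta=0.0000 Bond=0.0000
(1,1): Delta=2.0746 Bond=-181.4570
V0=69.8257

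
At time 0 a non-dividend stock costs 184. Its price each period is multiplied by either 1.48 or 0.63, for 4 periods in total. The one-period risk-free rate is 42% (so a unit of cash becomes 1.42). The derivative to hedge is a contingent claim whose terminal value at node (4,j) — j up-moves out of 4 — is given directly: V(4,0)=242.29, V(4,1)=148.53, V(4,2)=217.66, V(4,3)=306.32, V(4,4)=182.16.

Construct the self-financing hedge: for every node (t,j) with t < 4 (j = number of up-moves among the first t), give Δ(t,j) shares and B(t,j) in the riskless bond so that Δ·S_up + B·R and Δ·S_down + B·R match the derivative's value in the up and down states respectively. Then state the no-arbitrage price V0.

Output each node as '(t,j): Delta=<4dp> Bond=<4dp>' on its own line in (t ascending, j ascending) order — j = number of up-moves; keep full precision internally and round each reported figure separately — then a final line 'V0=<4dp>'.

Risk-neutral probability p* = (R−d)/(u−d) = (1.42−0.63)/(1.48−0.63) = 0.9294.
Terminal payoffs: V(4,0)=242.2900, V(4,1)=148.5300, V(4,2)=217.6600, V(4,3)=306.3200, V(4,4)=182.1600
Node (3,0) S=46.0086: V=(p*·148.5300+(1−p*)·242.2900)/1.42=109.2594; Δ=(148.5300−242.2900)/(68.0928−28.9854)=-2.3975; B=V−Δ·S=219.5653
Node (3,1) S=108.0838: V=(p*·217.6600+(1−p*)·148.5300)/1.42=149.8452; Δ=(217.6600−148.5300)/(159.9640−68.0928)=0.7525; B=V−Δ·S=68.5158
Node (3,2) S=253.9112: V=(p*·306.3200+(1−p*)·217.6600)/1.42=211.3110; Δ=(306.3200−217.6600)/(375.7885−159.9640)=0.4108; B=V−Δ·S=107.0051
Node (3,3) S=596.4897: V=(p*·182.1600+(1−p*)·306.3200)/1.42=134.4537; Δ=(182.1600−306.3200)/(882.8048−375.7885)=-0.2449; B=V−Δ·S=280.5243
Node (2,0) S=73.0296: V=(p*·149.8452+(1−p*)·109.2594)/1.42=103.5073; Δ=(149.8452−109.2594)/(108.0838−46.0086)=0.6538; B=V−Δ·S=55.7593
Node (2,1) S=171.5616: V=(p*·211.3110+(1−p*)·149.8452)/1.42=145.7551; Δ=(211.3110−149.8452)/(253.9112−108.0838)=0.4215; B=V−Δ·S=73.4424
Node (2,2) S=403.0336: V=(p*·134.4537+(1−p*)·211.3110)/1.42=98.5063; Δ=(134.4537−211.3110)/(596.4897−253.9112)=-0.2243; B=V−Δ·S=188.9267
Node (1,0) S=115.9200: V=(p*·145.7551+(1−p*)·103.5073)/1.42=100.5443; Δ=(145.7551−103.5073)/(171.5616−73.0296)=0.4288; B=V−Δ·S=50.8410
Node (1,1) S=272.3200: V=(p*·98.5063+(1−p*)·145.7551)/1.42=71.7194; Δ=(98.5063−145.7551)/(403.0336−171.5616)=-0.2041; B=V−Δ·S=127.3062
Node (0,0) S=184.0000: V=(p*·71.7194+(1−p*)·100.5443)/1.42=51.9395; Δ=(71.7194−100.5443)/(272.3200−115.9200)=-0.1843; B=V−Δ·S=85.8512
Each (Δ,B) replicates both successor values, so the strategy is self-financing and V0 is arbitrage-free.

(0,0): Delta=-0.1843 Bond=85.8512
(1,0): Delta=0.4288 Bond=50.8410
(1,1): Delta=-0.2041 Bond=127.3062
(2,0): Delta=0.6538 Bond=55.7593
(2,1): Delta=0.4215 Bond=73.4424
(2,2): Delta=-0.2243 Bond=188.9267
(3,0): Delta=-2.3975 Bond=219.5653
(3,1): Delta=0.7525 Bond=68.5158
(3,2): Delta=0.4108 Bond=107.0051
(3,3): Delta=-0.2449 Bond=280.5243
V0=51.9395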